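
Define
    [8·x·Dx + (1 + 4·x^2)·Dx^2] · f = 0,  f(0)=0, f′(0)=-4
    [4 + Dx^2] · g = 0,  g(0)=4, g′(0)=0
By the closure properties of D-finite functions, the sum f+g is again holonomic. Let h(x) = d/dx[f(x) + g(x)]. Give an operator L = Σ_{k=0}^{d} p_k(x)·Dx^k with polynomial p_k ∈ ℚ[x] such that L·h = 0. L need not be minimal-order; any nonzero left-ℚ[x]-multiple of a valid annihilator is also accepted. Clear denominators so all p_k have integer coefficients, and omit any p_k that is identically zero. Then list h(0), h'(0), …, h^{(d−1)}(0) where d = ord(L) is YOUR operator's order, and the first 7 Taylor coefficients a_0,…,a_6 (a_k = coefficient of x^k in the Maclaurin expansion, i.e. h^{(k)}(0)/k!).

f: a_k = 0, -4, 0, 16/3, 0, -64/5, 0, …
g: a_k = 4, 0, -8, 0, 8/3, 0, -16/45, …
Sum ⇒ L₀ = lclm(L_f,L_g) in ℚ(x)⟨Dx⟩.
Differentiate: ansatz ord ≤ ord L₀ ⇒ L.
L = (-352·x + 1792·x^3 + 512·x^5) + (-4 + 112·x^2 + 576·x^4 + 256·x^6)·Dx + (-88·x + 448·x^3 + 128·x^5)·Dx^2 + (-1 + 28·x^2 + 144·x^4 + 64·x^6)·Dx^3  (order 3).
h: a_k = -4, -16, 16, 32/3, -64, -32/15, 256, …
ICs: h(0) = -4, h′(0) = -16, h′′(0) = 32.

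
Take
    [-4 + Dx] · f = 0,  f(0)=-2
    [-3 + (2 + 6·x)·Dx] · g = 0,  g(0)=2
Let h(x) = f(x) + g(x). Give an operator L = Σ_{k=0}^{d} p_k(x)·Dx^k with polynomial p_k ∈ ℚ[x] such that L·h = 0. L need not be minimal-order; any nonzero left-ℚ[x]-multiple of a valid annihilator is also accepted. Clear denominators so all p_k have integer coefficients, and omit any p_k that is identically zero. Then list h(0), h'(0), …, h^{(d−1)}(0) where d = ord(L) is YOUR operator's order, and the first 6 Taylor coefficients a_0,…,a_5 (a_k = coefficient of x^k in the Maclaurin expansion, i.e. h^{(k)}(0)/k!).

L = (132 + 288·x) + (-73 - 384·x - 576·x^2)·Dx + (10 + 78·x + 144·x^2)·Dx^2  (order 2).
h: a_k = 0, -5, -73/4, -431/24, -5311/192, -7253/1920, …
ICs: h(0) = 0, h′(0) = -5.

f: a_k = -2, -8, -16, -64/3, -64/3, -256/15, …
g: a_k = 2, 3, -9/4, 27/8, -405/64, 1701/128, …
Sum ⇒ L₀ = lclm(L_f,L_g) in ℚ(x)⟨Dx⟩.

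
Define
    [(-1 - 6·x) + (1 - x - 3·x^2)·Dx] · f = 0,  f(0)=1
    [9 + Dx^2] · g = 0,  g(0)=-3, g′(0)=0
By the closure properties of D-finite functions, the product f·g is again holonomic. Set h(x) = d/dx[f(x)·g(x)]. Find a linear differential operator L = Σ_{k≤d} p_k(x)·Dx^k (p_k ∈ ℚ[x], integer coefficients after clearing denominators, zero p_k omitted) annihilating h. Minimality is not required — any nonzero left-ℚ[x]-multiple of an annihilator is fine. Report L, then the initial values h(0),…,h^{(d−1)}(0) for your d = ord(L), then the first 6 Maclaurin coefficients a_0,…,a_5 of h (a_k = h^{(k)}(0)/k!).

f: a_k = 1, 1, 4, 7, 19, 40, …
g: a_k = -3, 0, 27/2, 0, -81/8, 0, …
L₀ := L_f ⊗_s L_g (sym. prod.), ord ≤ 2.
Differentiate: ansatz ord ≤ ord L₀ ⇒ L.
L = (-15 - 54·x - 135·x^2 + 162·x^3 + 243·x^4) + (6·x + 54·x^2 + 108·x^3)·Dx + (1 - 4·x - 9·x^2 + 18·x^3 + 27·x^4)·Dx^2  (order 2).
h: a_k = -3, 3, -45/2, -105/2, -1425/8, -17271/40, …
ICs: h(0) = -3, h′(0) = 3.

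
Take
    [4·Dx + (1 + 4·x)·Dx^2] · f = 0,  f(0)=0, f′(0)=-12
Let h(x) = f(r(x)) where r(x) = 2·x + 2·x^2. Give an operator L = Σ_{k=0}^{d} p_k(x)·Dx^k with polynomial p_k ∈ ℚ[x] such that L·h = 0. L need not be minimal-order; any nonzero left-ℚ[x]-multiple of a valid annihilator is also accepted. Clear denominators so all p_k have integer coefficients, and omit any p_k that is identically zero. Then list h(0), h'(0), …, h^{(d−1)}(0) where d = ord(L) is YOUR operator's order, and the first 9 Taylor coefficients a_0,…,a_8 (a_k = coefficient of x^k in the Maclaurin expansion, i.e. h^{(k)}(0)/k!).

f: a_k = 0, -12, 24, -64, 192, -3072/5, 2048, -49152/7, 24576, …
L₀ from L_f via x↦r, Dx↦r'^{-1}Dx.
L = (6 + 16·x + 16·x^2)·Dx + (1 + 10·x + 24·x^2 + 16·x^3)·Dx^2  (order 2).
h: a_k = 0, -24, 72, -320, 1632, -44544/5, 50688, -2076672/7, 1772544, …
ICs: h(0) = 0, h′(0) = -24.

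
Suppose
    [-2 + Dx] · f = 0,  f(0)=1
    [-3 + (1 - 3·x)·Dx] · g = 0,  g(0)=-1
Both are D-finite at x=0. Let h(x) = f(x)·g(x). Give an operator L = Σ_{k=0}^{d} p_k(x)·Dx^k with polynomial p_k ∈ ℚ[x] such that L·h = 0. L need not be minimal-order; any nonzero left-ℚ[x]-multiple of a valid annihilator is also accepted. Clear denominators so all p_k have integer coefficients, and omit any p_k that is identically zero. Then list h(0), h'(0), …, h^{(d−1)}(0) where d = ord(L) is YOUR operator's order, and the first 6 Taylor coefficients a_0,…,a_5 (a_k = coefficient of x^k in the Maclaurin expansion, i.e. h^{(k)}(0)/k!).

f: a_k = 1, 2, 2, 4/3, 2/3, 4/15, …
g: a_k = -1, -3, -9, -27, -81, -243, …
h₀=f·g: eliminate ⇒ L₀, order ≤ 1·1.
L = (5 - 6·x) + (-1 + 3·x)·Dx  (order 1).
h: a_k = -1, -5, -17, -157/3, -473/3, -7099/15, …
ICs: h(0) = -1.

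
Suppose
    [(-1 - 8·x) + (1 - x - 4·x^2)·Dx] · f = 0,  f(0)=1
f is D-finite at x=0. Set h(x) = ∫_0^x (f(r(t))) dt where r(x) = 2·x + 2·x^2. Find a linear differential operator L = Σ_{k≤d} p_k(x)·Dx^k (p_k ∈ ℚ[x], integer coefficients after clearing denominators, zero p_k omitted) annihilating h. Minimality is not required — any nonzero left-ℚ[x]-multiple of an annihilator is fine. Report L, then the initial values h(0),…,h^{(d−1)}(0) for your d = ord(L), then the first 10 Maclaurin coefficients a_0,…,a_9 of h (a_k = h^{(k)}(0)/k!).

f: a_k = 1, 1, 5, 9, 29, 65, 181, 441, 1165, 2929, …
h₀=f(r): pull back L_f along r ⇒ L₀.
Integrate: L := L₀·Dx.
L = (2 + 36·x + 96·x^2 + 64·x^3)·Dx + (-1 + 2·x + 18·x^2 + 32·x^3 + 16·x^4)·Dx^2  (order 2).
h: a_k = 0, 1, 1, 22/3, 28, 140, 692, 24840/7, 18576, 888400/9, …
ICs: h(0) = 0, h′(0) = 1.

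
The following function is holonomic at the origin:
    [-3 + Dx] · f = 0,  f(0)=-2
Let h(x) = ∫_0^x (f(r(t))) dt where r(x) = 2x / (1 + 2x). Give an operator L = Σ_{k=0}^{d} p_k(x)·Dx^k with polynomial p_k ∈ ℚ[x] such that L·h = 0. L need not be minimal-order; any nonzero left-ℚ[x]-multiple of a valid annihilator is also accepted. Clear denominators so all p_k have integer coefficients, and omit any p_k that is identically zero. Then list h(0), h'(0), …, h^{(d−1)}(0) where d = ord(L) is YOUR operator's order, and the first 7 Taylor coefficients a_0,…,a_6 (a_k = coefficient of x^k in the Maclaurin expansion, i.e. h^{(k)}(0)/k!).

f: a_k = -2, -6, -9, -9, -27/4, -81/20, -81/40, …
L₀ from L_f via x↦r, Dx↦r'^{-1}Dx.
h=∫₀ˣh₀: take L = L₀·Dx.
L = -6·Dx + (1 + 4·x + 4·x^2)·Dx^2  (order 2).
h: a_k = 0, -2, -6, -4, 6, -12/5, -28/5, …
ICs: h(0) = 0, h′(0) = -2.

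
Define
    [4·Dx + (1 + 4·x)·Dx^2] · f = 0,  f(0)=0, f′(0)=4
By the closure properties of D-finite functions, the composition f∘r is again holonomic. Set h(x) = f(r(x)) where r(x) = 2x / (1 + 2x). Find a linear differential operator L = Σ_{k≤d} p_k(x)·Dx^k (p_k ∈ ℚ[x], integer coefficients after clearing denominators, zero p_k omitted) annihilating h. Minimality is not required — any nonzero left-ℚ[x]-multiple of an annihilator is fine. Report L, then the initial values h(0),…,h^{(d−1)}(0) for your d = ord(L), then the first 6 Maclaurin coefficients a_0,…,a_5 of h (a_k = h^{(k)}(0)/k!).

f: a_k = 0, 4, -8, 64/3, -64, 1024/5, …
h₀=f(r): pull back L_f along r ⇒ L₀.
L = (12 + 40·x)·Dx + (1 + 12·x + 20·x^2)·Dx^2  (order 2).
h: a_k = 0, 8, -48, 992/3, -2496, 99968/5, …
ICs: h(0) = 0, h′(0) = 8.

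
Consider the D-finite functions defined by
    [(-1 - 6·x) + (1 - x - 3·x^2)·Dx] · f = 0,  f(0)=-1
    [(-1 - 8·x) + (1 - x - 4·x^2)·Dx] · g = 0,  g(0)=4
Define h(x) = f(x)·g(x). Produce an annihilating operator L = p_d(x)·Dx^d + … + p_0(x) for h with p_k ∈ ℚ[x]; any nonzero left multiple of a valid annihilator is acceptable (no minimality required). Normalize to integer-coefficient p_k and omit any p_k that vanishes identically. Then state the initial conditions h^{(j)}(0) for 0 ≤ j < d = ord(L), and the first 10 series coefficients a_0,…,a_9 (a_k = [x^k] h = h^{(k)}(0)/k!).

f: a_k = -1, -1, -4, -7, -19, -40, -97, -217, -508, -1159, …
g: a_k = 4, 4, 20, 36, 116, 260, 724, 1764, 4660, 11716, …
h₀=f·g: eliminate ⇒ L₀, order ≤ 1·1.
L = (-2 - 12·x + 21·x^2 + 48·x^3) + (1 - 2·x - 6·x^2 + 7·x^3 + 12·x^4)·Dx  (order 1).
h: a_k = -4, -8, -40, -100, -336, -896, -2628, -7080, -19624, -52580, …
ICs: h(0) = -4.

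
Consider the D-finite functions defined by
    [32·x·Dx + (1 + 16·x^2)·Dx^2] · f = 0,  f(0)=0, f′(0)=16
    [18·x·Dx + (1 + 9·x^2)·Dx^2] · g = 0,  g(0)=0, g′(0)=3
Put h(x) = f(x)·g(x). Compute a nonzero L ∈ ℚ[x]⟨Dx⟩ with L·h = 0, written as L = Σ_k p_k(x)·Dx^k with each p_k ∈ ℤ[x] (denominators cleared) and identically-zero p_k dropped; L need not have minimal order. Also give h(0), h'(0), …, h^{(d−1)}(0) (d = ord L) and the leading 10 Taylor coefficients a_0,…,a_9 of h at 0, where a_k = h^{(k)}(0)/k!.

L = (-3456·x - 144000·x^3 - 1327104·x^5 + 4147200·x^7 + 71663616·x^9)·Dx + (-100 - 11532·x^2 - 259200·x^4 - 1161216·x^6 + 14515200·x^8 + 107495424·x^10)·Dx^2 + (-200·x - 7880·x^3 - 86400·x^5 + 194112·x^7 + 8294400·x^9 + 35831808·x^11)·Dx^3 + (-1 - 50·x^2 - 769·x^4 + 110736·x^8 + 1036800·x^10 + 2985984·x^12)·Dx^4  (order 4).
h: a_k = 0, 0, 48, 0, -400, 0, 20016/5, 0, -312240/7, 0, …
ICs: h(0) = 0, h′(0) = 0, h′′(0) = 96, h′′′(0) = 0.

f: a_k = 0, 16, 0, -256/3, 0, 4096/5, 0, -65536/7, 0, 1048576/9, …
g: a_k = 0, 3, 0, -9, 0, 243/5, 0, -2187/7, 0, 2187, …
f·g: L₀ = L_f ⊗_s L_g, ord ≤ 2·2.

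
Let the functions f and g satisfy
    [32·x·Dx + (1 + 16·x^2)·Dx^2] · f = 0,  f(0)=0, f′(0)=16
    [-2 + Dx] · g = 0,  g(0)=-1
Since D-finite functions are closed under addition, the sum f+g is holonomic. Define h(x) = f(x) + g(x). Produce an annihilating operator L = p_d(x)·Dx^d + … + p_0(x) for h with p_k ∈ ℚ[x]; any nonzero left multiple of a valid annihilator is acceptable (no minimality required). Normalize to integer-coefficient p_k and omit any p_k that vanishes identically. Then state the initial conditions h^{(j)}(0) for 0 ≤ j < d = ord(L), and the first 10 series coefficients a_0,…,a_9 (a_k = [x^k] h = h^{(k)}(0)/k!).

L = (32 - 64·x - 1536·x^2 - 1024·x^3)·Dx + (-18 + 704·x^2 - 512·x^4)·Dx^2 + (1 + 16·x + 32·x^2 + 256·x^3 + 256·x^4)·Dx^3  (order 3).
h: a_k = -1, 14, -2, -260/3, -2/3, 12284/15, -4/45, -421304/45, -2/315, 330301436/2835, …
ICs: h(0) = -1, h′(0) = 14, h′′(0) = -4.

f: a_k = 0, 16, 0, -256/3, 0, 4096/5, 0, -65536/7, 0, 1048576/9, …
g: a_k = -1, -2, -2, -4/3, -2/3, -4/15, -4/45, -8/315, -2/315, -4/2835, …
h₀=f+g: left-lcm gives L₀, ord ≤ 3.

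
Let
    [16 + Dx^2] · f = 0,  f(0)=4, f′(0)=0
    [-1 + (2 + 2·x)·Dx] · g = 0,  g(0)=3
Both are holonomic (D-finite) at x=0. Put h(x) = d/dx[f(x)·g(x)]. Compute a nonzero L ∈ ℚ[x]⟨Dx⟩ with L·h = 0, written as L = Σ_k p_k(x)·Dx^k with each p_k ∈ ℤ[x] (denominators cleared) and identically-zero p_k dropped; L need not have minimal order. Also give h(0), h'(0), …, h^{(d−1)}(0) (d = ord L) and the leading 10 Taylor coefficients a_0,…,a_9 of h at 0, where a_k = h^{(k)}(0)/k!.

f: a_k = 4, 0, -32, 0, 128/3, 0, -1024/45, 0, 2048/315, 0, …
g: a_k = 3, 3/2, -3/8, 3/16, -15/128, 21/256, -63/1024, 99/2048, -1287/32768, 2145/65536, …
f·g: L₀ = L_f ⊗_s L_g, ord ≤ 2·1.
h=h₀': d/dx-closure on L₀ ⇒ L.
L = (4733 + 17664·x + 25216·x^2 + 16384·x^3 + 4096·x^4) + (-244 - 756·x - 768·x^2 - 256·x^3)·Dx + (268 + 1048·x + 1548·x^2 + 1024·x^3 + 256·x^4)·Dx^2  (order 2).
h: a_k = 6, -195, -567/4, 4465/8, 18665/64, -310129/640, -1535653/7680, 21374753/107520, 39067227/573440, -1461084769/30965760, …
ICs: h(0) = 6, h′(0) = -195.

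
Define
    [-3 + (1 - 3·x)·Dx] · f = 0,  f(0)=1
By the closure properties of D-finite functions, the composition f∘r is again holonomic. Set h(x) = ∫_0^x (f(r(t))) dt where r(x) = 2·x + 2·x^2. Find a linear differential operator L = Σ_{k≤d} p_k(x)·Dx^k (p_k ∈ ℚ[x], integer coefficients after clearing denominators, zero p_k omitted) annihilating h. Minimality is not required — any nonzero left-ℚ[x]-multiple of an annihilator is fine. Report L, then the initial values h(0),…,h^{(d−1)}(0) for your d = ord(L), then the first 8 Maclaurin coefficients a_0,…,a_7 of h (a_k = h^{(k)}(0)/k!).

L = (6 + 12·x)·Dx + (-1 + 6·x + 6·x^2)·Dx^2  (order 2).
h: a_k = 0, 1, 3, 14, 72, 396, 2268, 93528/7, …
ICs: h(0) = 0, h′(0) = 1.

f: a_k = 1, 3, 9, 27, 81, 243, 729, 2187, …
Substitute x→r, Dx→(1/r')Dx; clear ⇒ L₀.
∫: right-multiply L₀ by Dx.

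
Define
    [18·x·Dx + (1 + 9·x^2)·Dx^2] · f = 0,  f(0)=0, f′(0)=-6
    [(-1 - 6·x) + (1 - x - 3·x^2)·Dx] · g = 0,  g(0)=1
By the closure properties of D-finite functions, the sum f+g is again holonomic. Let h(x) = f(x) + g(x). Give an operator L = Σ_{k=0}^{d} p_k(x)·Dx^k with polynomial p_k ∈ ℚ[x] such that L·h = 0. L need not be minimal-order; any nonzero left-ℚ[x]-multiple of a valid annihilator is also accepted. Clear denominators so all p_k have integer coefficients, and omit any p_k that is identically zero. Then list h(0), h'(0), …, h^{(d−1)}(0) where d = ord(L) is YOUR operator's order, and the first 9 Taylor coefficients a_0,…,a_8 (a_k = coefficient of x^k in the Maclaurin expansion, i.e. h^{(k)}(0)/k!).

f: a_k = 0, -6, 0, 18, 0, -486/5, 0, 4374/7, 0, …
g: a_k = 1, 1, 4, 7, 19, 40, 97, 217, 508, …
L₀ := lclm(L_f,L_g); ord L₀ ≤ 2+1.
L = (72 - 288·x - 4428·x^2 - 9720·x^3 - 33534·x^4 - 13122·x^6)·Dx + (-30 - 180·x - 144·x^2 - 1728·x^3 - 9153·x^4 - 23814·x^5 - 2187·x^6 - 13122·x^7)·Dx^2 + (4 + 14·x + 114·x^2 - 36·x^3 + 459·x^4 - 1539·x^5 - 2430·x^6 - 729·x^7 - 2187·x^8)·Dx^3  (order 3).
h: a_k = 1, -5, 4, 25, 19, -286/5, 97, 5893/7, 508, …
ICs: h(0) = 1, h′(0) = -5, h′′(0) = 8.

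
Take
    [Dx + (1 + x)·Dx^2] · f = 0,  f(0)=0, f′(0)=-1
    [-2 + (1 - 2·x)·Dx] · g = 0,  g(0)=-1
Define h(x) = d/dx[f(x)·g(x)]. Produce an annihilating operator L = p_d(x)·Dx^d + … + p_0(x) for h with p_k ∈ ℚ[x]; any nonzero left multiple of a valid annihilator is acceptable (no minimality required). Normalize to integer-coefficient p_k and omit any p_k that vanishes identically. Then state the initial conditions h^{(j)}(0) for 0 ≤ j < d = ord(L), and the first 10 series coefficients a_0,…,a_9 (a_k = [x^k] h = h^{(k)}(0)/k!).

L = 8 + (4 + 10·x)·Dx + (-1 + x + 2·x^2)·Dx^2  (order 2).
h: a_k = 1, 3, 10, 77/3, 391/6, 777/5, 1818/5, 29053/35, 261617/140, 261554/63, …
ICs: h(0) = 1, h′(0) = 3.

f: a_k = 0, -1, 1/2, -1/3, 1/4, -1/5, 1/6, -1/7, 1/8, -1/9, …
g: a_k = -1, -2, -4, -8, -16, -32, -64, -128, -256, -512, …
Product ⇒ symmetric product L₀, ord ≤ 2.
Derive L from L₀ (diff closure).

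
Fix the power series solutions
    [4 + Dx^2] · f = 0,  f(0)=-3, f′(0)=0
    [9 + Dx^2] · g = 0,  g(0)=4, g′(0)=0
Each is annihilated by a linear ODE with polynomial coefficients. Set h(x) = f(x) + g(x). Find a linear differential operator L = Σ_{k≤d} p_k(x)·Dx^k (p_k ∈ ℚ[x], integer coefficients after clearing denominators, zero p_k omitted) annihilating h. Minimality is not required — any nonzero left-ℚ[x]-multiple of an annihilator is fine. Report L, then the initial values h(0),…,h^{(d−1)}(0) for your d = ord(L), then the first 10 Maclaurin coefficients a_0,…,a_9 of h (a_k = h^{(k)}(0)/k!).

L = 36 + 13·Dx^2 + Dx^4  (order 4).
h: a_k = 1, 0, -12, 0, 23/2, 0, -227/60, 0, 2123/3360, 0, …
ICs: h(0) = 1, h′(0) = 0, h′′(0) = -24, h′′′(0) = 0.

f: a_k = -3, 0, 6, 0, -2, 0, 4/15, 0, -2/105, 0, …
g: a_k = 4, 0, -18, 0, 27/2, 0, -81/20, 0, 729/1120, 0, …
L₀ := lclm(L_f,L_g); ord L₀ ≤ 2+2.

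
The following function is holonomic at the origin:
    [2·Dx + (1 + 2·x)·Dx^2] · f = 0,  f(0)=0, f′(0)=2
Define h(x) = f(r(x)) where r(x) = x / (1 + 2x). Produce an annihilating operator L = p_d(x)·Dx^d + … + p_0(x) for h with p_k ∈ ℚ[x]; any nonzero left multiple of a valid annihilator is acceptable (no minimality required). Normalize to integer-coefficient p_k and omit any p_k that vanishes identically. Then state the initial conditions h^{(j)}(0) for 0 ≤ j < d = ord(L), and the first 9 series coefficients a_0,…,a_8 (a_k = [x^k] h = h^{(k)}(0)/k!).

L = (6 + 16·x)·Dx + (1 + 6·x + 8·x^2)·Dx^2  (order 2).
h: a_k = 0, 2, -6, 56/3, -60, 992/5, -672, 16256/7, -8160, …
ICs: h(0) = 0, h′(0) = 2.

f: a_k = 0, 2, -2, 8/3, -4, 32/5, -32/3, 128/7, -32, …
h₀=f(r): pull back L_f along r ⇒ L₀.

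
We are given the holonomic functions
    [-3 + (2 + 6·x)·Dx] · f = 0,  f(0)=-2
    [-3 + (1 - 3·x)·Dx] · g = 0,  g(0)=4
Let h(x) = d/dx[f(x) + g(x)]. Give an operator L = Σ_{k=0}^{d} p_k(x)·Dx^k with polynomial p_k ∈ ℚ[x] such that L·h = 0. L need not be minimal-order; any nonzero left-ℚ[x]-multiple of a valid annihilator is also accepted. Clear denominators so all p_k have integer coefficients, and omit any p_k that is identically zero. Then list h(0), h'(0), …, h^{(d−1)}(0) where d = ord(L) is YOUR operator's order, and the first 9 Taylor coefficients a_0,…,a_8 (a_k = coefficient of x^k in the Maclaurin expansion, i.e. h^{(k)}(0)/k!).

L = (-162 - 162·x) + (-63 - 486·x - 567·x^2)·Dx + (10 + 18·x - 90·x^2 - 162·x^3)·Dx^2  (order 2).
h: a_k = 9, 153/2, 2511/8, 21141/16, 613575/128, 4524903/256, 62200467/1024, 432796365/2048, 23092351479/32768, …
ICs: h(0) = 9, h′(0) = 153/2.

f: a_k = -2, -3, 9/4, -27/8, 405/64, -1701/128, 15309/512, -72171/1024, 2814669/16384, …
g: a_k = 4, 12, 36, 108, 324, 972, 2916, 8748, 26244, …
f+g: L₀ = lclm(L_f,L_g), ord ≤ 1+1.
h=h₀': d/dx-closure on L₀ ⇒ L.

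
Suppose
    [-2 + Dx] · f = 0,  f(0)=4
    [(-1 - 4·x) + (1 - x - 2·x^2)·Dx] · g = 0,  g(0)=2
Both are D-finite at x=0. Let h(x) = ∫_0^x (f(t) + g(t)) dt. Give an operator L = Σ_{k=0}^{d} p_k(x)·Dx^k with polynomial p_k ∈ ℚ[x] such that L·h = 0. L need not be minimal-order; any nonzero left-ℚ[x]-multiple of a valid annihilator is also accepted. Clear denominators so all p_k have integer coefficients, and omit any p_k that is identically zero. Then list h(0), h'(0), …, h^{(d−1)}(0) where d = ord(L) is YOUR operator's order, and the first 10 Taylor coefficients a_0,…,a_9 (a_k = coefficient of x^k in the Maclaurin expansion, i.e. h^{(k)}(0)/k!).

f: a_k = 4, 8, 8, 16/3, 8/3, 16/15, 16/45, 32/315, 8/315, 16/2835, …
g: a_k = 2, 2, 6, 10, 22, 42, 86, 170, 342, 682, …
Sum ⇒ L₀ = lclm(L_f,L_g) in ℚ(x)⟨Dx⟩.
Integrate: L := L₀·Dx.
L = (8 + 12·x + 72·x^2 + 32·x^3)·Dx + (-2 - 20·x - 36·x^2 + 16·x^3 + 16·x^4)·Dx^2 + (-1 + 7·x - 16·x^3 - 8·x^4)·Dx^3  (order 3).
h: a_k = 0, 6, 5, 14/3, 23/6, 74/15, 323/45, 3886/315, 26791/1260, 107738/2835, …
ICs: h(0) = 0, h′(0) = 6, h′′(0) = 10.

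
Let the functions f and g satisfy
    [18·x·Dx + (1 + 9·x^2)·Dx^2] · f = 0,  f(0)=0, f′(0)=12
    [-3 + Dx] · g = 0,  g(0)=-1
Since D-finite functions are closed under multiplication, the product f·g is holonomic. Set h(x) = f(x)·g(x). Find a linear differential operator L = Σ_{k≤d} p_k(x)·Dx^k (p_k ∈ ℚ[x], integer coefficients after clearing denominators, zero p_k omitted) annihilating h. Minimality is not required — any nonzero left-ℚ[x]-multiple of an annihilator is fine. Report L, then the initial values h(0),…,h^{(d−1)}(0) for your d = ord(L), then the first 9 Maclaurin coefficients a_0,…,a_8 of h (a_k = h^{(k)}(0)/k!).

f: a_k = 0, 12, 0, -36, 0, 972/5, 0, -8748/7, 0, …
g: a_k = -1, -3, -9/2, -9/2, -27/8, -81/40, -81/80, -243/560, -729/4480, …
f·g: L₀ = L_f ⊗_s L_g, ord ≤ 2·1.
L = (9 - 54·x + 81·x^2) + (-6 + 18·x - 54·x^2)·Dx + (1 + 9·x^2)·Dx^2  (order 2).
h: a_k = 0, -12, -36, -18, 54, -729/10, -891/2, 67797/140, 82377/28, …
ICs: h(0) = 0, h′(0) = -12.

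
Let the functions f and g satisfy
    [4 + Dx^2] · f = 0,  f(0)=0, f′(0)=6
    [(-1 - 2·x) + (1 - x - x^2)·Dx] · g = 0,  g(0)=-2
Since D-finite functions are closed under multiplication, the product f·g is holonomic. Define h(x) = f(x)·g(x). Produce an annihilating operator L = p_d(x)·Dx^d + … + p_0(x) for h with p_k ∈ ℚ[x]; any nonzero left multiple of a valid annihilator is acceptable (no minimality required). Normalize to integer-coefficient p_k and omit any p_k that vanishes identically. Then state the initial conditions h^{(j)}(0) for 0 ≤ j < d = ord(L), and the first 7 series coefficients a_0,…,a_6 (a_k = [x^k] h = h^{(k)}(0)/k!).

f: a_k = 0, 6, 0, -4, 0, 4/5, 0, …
g: a_k = -2, -2, -4, -6, -10, -16, -26, …
h₀=f·g: eliminate ⇒ L₀, order ≤ 2·1.
L = (-2 + 4·x + 4·x^2) + (2 + 4·x)·Dx + (-1 + x + x^2)·Dx^2  (order 2).
h: a_k = 0, -12, -12, -16, -28, -228/5, -368/5, …
ICs: h(0) = 0, h′(0) = -12.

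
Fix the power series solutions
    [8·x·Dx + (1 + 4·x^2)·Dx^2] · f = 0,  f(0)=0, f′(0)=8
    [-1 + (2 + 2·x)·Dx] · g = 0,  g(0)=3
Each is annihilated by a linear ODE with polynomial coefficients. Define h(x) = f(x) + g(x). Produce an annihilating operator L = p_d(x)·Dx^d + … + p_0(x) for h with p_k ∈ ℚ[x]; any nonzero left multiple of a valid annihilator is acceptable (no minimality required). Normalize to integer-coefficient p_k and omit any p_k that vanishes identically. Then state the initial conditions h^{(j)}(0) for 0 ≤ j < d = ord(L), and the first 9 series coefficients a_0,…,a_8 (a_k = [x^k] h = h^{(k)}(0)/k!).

L = (-16 - 40·x + 192·x^2 + 96·x^3)·Dx + (-35 - 64·x + 328·x^2 + 768·x^3 + 336·x^4)·Dx^2 + (-2 + 30·x + 48·x^2 + 144·x^3 + 224·x^4 + 96·x^5)·Dx^3  (order 3).
h: a_k = 3, 19/2, -3/8, -503/48, -15/128, 32873/1280, -63/1024, -1047883/14336, -1287/32768, …
ICs: h(0) = 3, h′(0) = 19/2, h′′(0) = -3/4.

f: a_k = 0, 8, 0, -32/3, 0, 128/5, 0, -512/7, 0, …
g: a_k = 3, 3/2, -3/8, 3/16, -15/128, 21/256, -63/1024, 99/2048, -1287/32768, …
L₀ := lclm(L_f,L_g); ord L₀ ≤ 2+1.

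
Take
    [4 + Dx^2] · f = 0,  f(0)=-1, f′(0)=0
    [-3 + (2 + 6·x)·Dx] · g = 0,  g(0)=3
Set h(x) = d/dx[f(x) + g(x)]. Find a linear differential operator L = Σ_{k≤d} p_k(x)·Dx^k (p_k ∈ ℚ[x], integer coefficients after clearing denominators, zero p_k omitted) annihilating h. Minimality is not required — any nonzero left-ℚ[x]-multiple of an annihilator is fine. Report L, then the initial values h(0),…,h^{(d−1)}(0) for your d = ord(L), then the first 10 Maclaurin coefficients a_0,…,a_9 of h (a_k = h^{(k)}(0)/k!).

L = (-1812 - 1152·x - 1728·x^2) + (-344 - 1800·x - 3456·x^2 - 3456·x^3)·Dx + (-453 - 288·x - 432·x^2)·Dx^2 + (-86 - 450·x - 864·x^2 - 864·x^3)·Dx^3  (order 3).
h: a_k = 9/2, -11/4, 243/16, -3901/96, 25515/256, -2062619/7680, 1515591/2048, -2659927741/1290240, 379980315/65536, -6104382711899/371589120, …
ICs: h(0) = 9/2, h′(0) = -11/4, h′′(0) = 243/8.

f: a_k = -1, 0, 2, 0, -2/3, 0, 4/45, 0, -2/315, 0, …
g: a_k = 3, 9/2, -27/8, 81/16, -1215/128, 5103/256, -45927/1024, 216513/2048, -8444007/32768, 42220035/65536, …
L₀ := lclm(L_f,L_g); ord L₀ ≤ 2+1.
h₀' ⇒ L via d/dx closure of L₀.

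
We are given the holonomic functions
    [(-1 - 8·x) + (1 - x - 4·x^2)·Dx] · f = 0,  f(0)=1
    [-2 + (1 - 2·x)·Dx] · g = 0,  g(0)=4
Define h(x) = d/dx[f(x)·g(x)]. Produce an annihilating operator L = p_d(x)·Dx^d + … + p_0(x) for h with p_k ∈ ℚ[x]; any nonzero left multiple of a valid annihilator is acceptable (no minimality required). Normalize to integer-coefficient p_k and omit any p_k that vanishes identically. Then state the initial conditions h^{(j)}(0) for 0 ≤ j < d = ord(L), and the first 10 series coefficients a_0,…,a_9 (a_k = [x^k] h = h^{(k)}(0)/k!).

L = (22 - 12·x - 120·x^2 - 256·x^3 + 768·x^4) + (-3 + 5·x + 42·x^2 - 88·x^3 - 80·x^4 + 192·x^5)·Dx  (order 1).
h: a_k = 12, 88, 372, 1456, 4940, 16200, 50148, 151904, 447228, 1297400, …
ICs: h(0) = 12.

f: a_k = 1, 1, 5, 9, 29, 65, 181, 441, 1165, 2929, …
g: a_k = 4, 8, 16, 32, 64, 128, 256, 512, 1024, 2048, …
Sym-product of L_f,L_g gives L₀ (≤ ord 1).
h=h₀': d/dx-closure on L₀ ⇒ L.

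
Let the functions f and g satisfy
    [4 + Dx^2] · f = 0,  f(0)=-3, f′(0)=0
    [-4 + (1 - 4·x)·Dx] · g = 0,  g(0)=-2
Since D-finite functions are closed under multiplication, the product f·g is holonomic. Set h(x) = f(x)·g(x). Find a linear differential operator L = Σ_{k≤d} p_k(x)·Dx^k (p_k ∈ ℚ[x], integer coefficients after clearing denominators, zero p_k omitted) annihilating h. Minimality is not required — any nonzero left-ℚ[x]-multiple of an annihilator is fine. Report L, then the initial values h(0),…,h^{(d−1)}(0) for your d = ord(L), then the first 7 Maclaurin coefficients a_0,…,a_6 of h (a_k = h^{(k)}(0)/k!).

L = (-4 + 16·x) + 8·Dx + (-1 + 4·x)·Dx^2  (order 2).
h: a_k = 6, 24, 84, 336, 1348, 5392, 323512/15, …
ICs: h(0) = 6, h′(0) = 24.

f: a_k = -3, 0, 6, 0, -2, 0, 4/15, …
g: a_k = -2, -8, -32, -128, -512, -2048, -8192, …
h₀=f·g: eliminate ⇒ L₀, order ≤ 2·1.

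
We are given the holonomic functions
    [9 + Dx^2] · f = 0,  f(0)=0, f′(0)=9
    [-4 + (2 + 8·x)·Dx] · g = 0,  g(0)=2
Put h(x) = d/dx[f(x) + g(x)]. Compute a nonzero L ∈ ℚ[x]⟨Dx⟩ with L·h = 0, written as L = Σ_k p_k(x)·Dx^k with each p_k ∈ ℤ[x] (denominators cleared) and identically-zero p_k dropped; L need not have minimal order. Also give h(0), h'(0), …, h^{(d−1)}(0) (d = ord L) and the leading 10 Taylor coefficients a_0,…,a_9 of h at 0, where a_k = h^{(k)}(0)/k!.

f: a_k = 0, 9, 0, -27/2, 0, 243/40, 0, -729/560, 0, 729/4480, …
g: a_k = 2, 4, -4, 8, -20, 56, -168, 528, -1716, 5720, …
L₀ := lclm(L_f,L_g); ord L₀ ≤ 2+1.
h=h₀': d/dx-closure on L₀ ⇒ L.
L = (-414 - 432·x - 864·x^2) + (-63 - 468·x - 1296·x^2 - 1728·x^3)·Dx + (-46 - 48·x - 96·x^2)·Dx^2 + (-7 - 52·x - 144·x^2 - 192·x^3)·Dx^3  (order 3).
h: a_k = 13, -8, -33/2, -80, 2483/8, -1008, 294951/80, -13728, 230636961/4480, -194480, …
ICs: h(0) = 13, h′(0) = -8, h′′(0) = -33.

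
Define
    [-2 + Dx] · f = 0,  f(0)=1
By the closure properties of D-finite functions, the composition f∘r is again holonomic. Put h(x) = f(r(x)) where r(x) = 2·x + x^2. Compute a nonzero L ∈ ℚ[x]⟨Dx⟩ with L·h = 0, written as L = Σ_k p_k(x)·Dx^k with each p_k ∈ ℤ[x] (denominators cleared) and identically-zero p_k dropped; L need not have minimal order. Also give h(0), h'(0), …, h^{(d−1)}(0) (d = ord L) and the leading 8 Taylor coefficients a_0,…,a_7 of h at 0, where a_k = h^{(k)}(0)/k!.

f: a_k = 1, 2, 2, 4/3, 2/3, 4/15, 4/45, 8/315, …
L₀ from L_f via x↦r, Dx↦r'^{-1}Dx.
L = (-4 - 4·x) + Dx  (order 1).
h: a_k = 1, 4, 10, 56/3, 86/3, 568/15, 1996/45, 2960/63, …
ICs: h(0) = 1.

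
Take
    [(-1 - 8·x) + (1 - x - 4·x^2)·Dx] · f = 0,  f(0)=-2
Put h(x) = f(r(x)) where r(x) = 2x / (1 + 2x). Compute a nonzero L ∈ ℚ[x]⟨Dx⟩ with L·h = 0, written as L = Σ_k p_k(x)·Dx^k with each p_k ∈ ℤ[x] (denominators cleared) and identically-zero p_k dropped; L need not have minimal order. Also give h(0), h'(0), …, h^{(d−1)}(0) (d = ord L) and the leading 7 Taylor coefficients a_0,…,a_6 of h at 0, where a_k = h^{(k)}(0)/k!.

L = (2 + 36·x) + (-1 - 4·x + 12·x^2 + 32·x^3)·Dx  (order 1).
h: a_k = -2, -4, -32, 0, -512, 1024, -10240, …
ICs: h(0) = -2.

f: a_k = -2, -2, -10, -18, -58, -130, -362, …
h₀=f(r): pull back L_f along r ⇒ L₀.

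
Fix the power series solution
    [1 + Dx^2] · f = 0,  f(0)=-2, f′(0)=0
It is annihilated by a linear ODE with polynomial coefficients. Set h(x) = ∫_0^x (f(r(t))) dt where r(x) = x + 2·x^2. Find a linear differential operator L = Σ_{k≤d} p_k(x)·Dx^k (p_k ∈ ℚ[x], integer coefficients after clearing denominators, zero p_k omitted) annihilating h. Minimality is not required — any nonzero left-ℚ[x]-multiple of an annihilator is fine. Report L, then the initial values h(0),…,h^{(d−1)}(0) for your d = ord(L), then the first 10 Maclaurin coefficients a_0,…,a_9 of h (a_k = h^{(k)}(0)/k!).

f: a_k = -2, 0, 1, 0, -1/12, 0, 1/360, 0, -1/20160, 0, …
Substitute x→r, Dx→(1/r')Dx; clear ⇒ L₀.
Integrate: L := L₀·Dx.
L = (1 + 12·x + 48·x^2 + 64·x^3)·Dx - 4·Dx^2 + (1 + 4·x)·Dx^3  (order 3).
h: a_k = 0, -2, 0, 1/3, 1, 47/60, -1/9, -719/2520, -79/240, -23521/181440, …
ICs: h(0) = 0, h′(0) = -2, h′′(0) = 0.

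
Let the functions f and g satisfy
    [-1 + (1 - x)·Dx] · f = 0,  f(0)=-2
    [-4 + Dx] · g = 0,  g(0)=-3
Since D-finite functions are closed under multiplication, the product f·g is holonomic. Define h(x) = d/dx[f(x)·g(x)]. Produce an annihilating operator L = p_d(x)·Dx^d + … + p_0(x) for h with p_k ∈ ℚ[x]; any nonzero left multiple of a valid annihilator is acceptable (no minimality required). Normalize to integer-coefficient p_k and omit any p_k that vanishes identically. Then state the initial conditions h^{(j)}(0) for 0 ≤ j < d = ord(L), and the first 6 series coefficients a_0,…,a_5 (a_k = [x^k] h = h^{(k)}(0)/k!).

f: a_k = -2, -2, -2, -2, -2, -2, …
g: a_k = -3, -12, -24, -32, -32, -128/5, …
L₀ := L_f ⊗_s L_g (sym. prod.), ord ≤ 1.
Differentiate: ansatz ord ≤ ord L₀ ⇒ L.
L = (26 - 40·x + 16·x^2) + (-5 + 9·x - 4·x^2)·Dx  (order 1).
h: a_k = 30, 156, 426, 824, 1286, 1748, …
ICs: h(0) = 30.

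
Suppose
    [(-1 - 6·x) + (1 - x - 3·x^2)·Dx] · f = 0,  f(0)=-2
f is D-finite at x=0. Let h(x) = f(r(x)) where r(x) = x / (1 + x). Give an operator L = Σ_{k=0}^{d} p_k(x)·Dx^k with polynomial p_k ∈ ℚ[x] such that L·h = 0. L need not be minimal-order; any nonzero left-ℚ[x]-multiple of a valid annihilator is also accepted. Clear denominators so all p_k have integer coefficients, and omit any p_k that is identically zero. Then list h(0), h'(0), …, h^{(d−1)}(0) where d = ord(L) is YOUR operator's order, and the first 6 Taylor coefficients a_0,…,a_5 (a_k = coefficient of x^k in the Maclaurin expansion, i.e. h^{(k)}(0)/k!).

f: a_k = -2, -2, -8, -14, -38, -80, …
L₀ from L_f via x↦r, Dx↦r'^{-1}Dx.
L = (1 + 7·x) + (-1 - 2·x + 2·x^2 + 3·x^3)·Dx  (order 1).
h: a_k = -2, -2, -6, 0, -18, 18, …
ICs: h(0) = -2.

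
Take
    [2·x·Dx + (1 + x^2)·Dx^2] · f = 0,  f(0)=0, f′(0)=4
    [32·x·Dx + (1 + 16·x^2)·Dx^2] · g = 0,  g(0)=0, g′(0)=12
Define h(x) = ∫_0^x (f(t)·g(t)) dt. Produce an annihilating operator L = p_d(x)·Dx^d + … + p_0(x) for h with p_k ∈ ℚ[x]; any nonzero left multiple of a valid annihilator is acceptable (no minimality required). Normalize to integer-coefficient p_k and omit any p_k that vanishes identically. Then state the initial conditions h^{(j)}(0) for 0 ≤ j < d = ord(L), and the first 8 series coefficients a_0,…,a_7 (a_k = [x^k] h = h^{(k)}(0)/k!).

L = (-384·x - 10880·x^3 - 16384·x^5 + 34816·x^7 + 98304·x^9)·Dx^2 + (-68 - 3916·x^2 - 19584·x^4 - 14336·x^6 + 121856·x^8 + 147456·x^10)·Dx^3 + (-136·x - 2632·x^3 - 6528·x^5 + 16448·x^7 + 69632·x^9 + 49152·x^11)·Dx^4 + (-1 - 34·x^2 - 305·x^4 + 4880·x^8 + 8704·x^10 + 4096·x^12)·Dx^5  (order 5).
h: a_k = 0, 0, 0, 16, 0, -272/5, 0, 38288/105, …
ICs: h(0) = 0, h′(0) = 0, h′′(0) = 0, h′′′(0) = 96, h′′′′(0) = 0.

f: a_k = 0, 4, 0, -4/3, 0, 4/5, 0, -4/7, …
g: a_k = 0, 12, 0, -64, 0, 3072/5, 0, -49152/7, …
f·g: L₀ = L_f ⊗_s L_g, ord ≤ 2·2.
h=∫h₀ ⇒ L = L₀·Dx.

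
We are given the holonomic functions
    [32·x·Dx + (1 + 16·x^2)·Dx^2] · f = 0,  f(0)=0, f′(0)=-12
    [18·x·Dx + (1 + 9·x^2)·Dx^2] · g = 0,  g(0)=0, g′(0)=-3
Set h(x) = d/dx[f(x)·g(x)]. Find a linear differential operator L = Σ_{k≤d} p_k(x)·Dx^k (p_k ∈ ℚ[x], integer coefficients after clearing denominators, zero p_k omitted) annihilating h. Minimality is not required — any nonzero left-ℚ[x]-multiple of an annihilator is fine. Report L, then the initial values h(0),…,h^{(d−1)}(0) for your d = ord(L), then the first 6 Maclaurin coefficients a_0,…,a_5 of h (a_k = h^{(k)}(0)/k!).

f: a_k = 0, -12, 0, 64, 0, -3072/5, …
g: a_k = 0, -3, 0, 9, 0, -243/5, …
h₀=f·g: eliminate ⇒ L₀, order ≤ 2·2.
h₀' ⇒ L via d/dx closure of L₀.
L = (-3456·x - 144000·x^3 - 1327104·x^5 + 4147200·x^7 + 71663616·x^9) + (-100 - 11532·x^2 - 259200·x^4 - 1161216·x^6 + 14515200·x^8 + 107495424·x^10)·Dx + (-200·x - 7880·x^3 - 86400·x^5 + 194112·x^7 + 8294400·x^9 + 35831808·x^11)·Dx^2 + (-1 - 50·x^2 - 769·x^4 + 110736·x^8 + 1036800·x^10 + 2985984·x^12)·Dx^3  (order 3).
h: a_k = 0, 72, 0, -1200, 0, 90072/5, …
ICs: h(0) = 0, h′(0) = 72, h′′(0) = 0.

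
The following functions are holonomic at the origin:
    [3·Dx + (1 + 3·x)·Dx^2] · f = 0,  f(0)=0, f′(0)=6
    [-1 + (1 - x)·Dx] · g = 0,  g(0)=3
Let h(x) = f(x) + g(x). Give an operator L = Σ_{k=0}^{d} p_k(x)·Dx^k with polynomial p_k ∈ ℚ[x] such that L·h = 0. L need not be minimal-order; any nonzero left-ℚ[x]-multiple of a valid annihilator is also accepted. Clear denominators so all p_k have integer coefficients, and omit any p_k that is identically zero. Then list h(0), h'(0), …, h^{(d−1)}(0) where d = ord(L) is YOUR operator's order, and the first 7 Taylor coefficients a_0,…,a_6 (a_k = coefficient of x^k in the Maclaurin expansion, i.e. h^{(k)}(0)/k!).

L = (-54 - 18·x)·Dx + (12 - 72·x - 36·x^2)·Dx^2 + (5 + 13·x - 9·x^2 - 9·x^3)·Dx^3  (order 3).
h: a_k = 3, 9, -6, 21, -75/2, 501/5, -240, …
ICs: h(0) = 3, h′(0) = 9, h′′(0) = -12.

f: a_k = 0, 6, -9, 18, -81/2, 486/5, -243, …
g: a_k = 3, 3, 3, 3, 3, 3, 3, …
Weyl lclm of L_f,L_g ⇒ L₀ (ord ≤ 3).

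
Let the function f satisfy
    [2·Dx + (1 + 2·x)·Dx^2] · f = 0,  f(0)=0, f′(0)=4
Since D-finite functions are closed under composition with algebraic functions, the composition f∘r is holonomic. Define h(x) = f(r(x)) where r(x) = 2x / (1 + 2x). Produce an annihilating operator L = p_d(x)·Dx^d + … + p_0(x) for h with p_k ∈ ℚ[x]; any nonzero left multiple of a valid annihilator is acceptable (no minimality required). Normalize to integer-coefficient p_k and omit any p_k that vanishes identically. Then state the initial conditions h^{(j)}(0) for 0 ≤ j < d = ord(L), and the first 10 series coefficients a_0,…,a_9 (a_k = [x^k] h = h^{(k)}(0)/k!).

f: a_k = 0, 4, -4, 16/3, -8, 64/5, -64/3, 256/7, -64, 1024/9, …
L₀ from L_f via x↦r, Dx↦r'^{-1}Dx.
L = (8 + 24·x)·Dx + (1 + 8·x + 12·x^2)·Dx^2  (order 2).
h: a_k = 0, 8, -32, 416/3, -640, 15488/5, -46592/3, 559616/7, -419840, 20154368/9, …
ICs: h(0) = 0, h′(0) = 8.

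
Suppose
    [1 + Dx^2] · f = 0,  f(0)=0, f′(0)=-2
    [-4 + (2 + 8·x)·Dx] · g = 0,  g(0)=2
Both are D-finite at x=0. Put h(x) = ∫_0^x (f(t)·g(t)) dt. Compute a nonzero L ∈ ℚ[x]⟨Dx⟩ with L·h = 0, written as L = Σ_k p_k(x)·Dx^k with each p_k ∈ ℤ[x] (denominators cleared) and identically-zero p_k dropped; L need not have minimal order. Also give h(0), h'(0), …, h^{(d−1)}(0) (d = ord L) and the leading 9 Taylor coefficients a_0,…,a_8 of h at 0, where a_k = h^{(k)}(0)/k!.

L = (13 + 8·x + 16·x^2)·Dx + (-4 - 16·x)·Dx^2 + (1 + 8·x + 16·x^2)·Dx^3  (order 3).
h: a_k = 0, 0, -2, -8/3, 13/6, -44/15, 1159/180, -547/35, 83009/2016, …
ICs: h(0) = 0, h′(0) = 0, h′′(0) = -4.

f: a_k = 0, -2, 0, 1/3, 0, -1/60, 0, 1/2520, 0, …
g: a_k = 2, 4, -4, 8, -20, 56, -168, 528, -1716, …
Product ⇒ symmetric product L₀, ord ≤ 2.
Integrate: L := L₀·Dx.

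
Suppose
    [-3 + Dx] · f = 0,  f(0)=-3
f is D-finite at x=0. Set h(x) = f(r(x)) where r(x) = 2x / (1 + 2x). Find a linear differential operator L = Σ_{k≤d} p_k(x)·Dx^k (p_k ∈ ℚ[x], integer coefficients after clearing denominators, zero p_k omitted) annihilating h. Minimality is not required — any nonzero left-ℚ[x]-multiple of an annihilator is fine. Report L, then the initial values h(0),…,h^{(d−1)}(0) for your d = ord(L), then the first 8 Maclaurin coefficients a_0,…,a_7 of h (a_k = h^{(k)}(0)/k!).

f: a_k = -3, -9, -27/2, -27/2, -81/8, -243/40, -243/80, -729/560, …
L₀ from L_f via x↦r, Dx↦r'^{-1}Dx.
L = -6 + (1 + 4·x + 4·x^2)·Dx  (order 1).
h: a_k = -3, -18, -18, 36, -18, -252/5, 828/5, -9864/35, …
ICs: h(0) = -3.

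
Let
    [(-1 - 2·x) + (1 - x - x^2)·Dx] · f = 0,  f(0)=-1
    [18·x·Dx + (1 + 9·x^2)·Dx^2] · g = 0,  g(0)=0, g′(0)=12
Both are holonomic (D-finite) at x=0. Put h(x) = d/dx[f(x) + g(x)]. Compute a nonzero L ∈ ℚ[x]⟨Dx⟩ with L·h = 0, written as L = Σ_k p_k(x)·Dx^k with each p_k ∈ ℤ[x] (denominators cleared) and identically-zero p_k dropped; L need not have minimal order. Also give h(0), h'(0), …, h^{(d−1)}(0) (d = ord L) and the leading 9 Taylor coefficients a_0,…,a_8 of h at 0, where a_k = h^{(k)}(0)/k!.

L = (-36 + 144·x + 1440·x^2 + 2376·x^3 + 3186·x^4 + 486·x^6) + (18 + 24·x - 108·x^2 + 444·x^3 + 2313·x^4 + 2178·x^5 + 243·x^6 + 486·x^7)·Dx + (-2 - 10·x - 34·x^2 - 48·x^3 - 123·x^4 + 387·x^5 + 198·x^6 + 81·x^7 + 81·x^8)·Dx^2  (order 2).
h: a_k = 11, -4, -117, -20, 932, -78, -8895, -272, 78237, …
ICs: h(0) = 11, h′(0) = -4.

f: a_k = -1, -1, -2, -3, -5, -8, -13, -21, -34, …
g: a_k = 0, 12, 0, -36, 0, 972/5, 0, -8748/7, 0, …
f+g: L₀ = lclm(L_f,L_g), ord ≤ 1+2.
h₀' ⇒ L via d/dx closure of L₀.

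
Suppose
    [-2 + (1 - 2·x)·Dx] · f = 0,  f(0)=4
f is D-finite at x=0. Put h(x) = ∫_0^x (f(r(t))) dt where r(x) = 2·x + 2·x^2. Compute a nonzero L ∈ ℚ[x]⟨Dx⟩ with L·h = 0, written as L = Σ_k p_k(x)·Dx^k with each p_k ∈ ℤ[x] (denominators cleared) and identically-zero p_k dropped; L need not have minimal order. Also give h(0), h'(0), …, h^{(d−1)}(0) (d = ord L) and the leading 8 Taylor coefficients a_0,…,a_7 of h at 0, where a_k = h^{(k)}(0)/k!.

f: a_k = 4, 8, 16, 32, 64, 128, 256, 512, …
Change of var in L_f (x↦r) gives L₀.
h=∫₀ˣh₀: take L = L₀·Dx.
L = (4 + 8·x)·Dx + (-1 + 4·x + 4·x^2)·Dx^2  (order 2).
h: a_k = 0, 4, 8, 80/3, 96, 1856/5, 4480/3, 43264/7, …
ICs: h(0) = 0, h′(0) = 4.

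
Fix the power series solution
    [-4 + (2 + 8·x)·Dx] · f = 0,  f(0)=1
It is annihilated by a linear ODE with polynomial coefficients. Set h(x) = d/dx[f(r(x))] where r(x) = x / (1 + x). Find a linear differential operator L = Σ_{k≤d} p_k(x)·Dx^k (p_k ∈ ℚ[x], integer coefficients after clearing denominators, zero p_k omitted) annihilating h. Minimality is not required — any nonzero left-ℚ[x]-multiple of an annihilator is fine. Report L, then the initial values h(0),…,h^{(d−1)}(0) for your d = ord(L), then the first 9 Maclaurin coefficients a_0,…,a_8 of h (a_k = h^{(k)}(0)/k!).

f: a_k = 1, 2, -2, 4, -10, 28, -84, 264, -858, …
h₀=f(r): pull back L_f along r ⇒ L₀.
Differentiate: ansatz ord ≤ ord L₀ ⇒ L.
L = (-4 - 10·x) + (-1 - 6·x - 5·x^2)·Dx  (order 1).
h: a_k = 2, -8, 30, -120, 510, -2256, 10234, -47200, 220230, …
ICs: h(0) = 2.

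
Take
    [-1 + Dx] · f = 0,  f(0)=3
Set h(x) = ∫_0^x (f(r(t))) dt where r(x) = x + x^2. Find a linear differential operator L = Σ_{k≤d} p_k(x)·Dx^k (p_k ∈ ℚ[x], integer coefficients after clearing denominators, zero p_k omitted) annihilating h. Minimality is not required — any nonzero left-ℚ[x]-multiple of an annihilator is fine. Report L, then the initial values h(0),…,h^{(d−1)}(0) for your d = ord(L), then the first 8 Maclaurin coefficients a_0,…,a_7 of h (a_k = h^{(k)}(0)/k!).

L = (-1 - 2·x)·Dx + Dx^2  (order 2).
h: a_k = 0, 3, 3/2, 3/2, 7/8, 5/8, 27/80, 331/1680, …
ICs: h(0) = 0, h′(0) = 3.

f: a_k = 3, 3, 3/2, 1/2, 1/8, 1/40, 1/240, 1/1680, …
Substitute x→r, Dx→(1/r')Dx; clear ⇒ L₀.
Integrate: L := L₀·Dx.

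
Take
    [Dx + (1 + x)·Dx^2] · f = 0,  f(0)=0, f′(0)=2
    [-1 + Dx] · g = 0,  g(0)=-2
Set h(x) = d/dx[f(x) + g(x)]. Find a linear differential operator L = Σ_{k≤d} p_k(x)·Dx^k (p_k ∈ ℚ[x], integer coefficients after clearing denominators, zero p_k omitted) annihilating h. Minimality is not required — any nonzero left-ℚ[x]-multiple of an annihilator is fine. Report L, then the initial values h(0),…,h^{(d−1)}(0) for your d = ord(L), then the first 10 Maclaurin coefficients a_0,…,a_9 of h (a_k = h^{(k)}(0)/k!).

L = (-3 - x) + (1 - 2·x - x^2)·Dx + (2 + 3·x + x^2)·Dx^2  (order 2).
h: a_k = 0, -4, 1, -7/3, 23/12, -121/60, 719/360, -5041/2520, 40319/20160, -362881/181440, …
ICs: h(0) = 0, h′(0) = -4.

f: a_k = 0, 2, -1, 2/3, -1/2, 2/5, -1/3, 2/7, -1/4, 2/9, …
g: a_k = -2, -2, -1, -1/3, -1/12, -1/60, -1/360, -1/2520, -1/20160, -1/181440, …
Sum ⇒ L₀ = lclm(L_f,L_g) in ℚ(x)⟨Dx⟩.
h₀' ⇒ L via d/dx closure of L₀.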